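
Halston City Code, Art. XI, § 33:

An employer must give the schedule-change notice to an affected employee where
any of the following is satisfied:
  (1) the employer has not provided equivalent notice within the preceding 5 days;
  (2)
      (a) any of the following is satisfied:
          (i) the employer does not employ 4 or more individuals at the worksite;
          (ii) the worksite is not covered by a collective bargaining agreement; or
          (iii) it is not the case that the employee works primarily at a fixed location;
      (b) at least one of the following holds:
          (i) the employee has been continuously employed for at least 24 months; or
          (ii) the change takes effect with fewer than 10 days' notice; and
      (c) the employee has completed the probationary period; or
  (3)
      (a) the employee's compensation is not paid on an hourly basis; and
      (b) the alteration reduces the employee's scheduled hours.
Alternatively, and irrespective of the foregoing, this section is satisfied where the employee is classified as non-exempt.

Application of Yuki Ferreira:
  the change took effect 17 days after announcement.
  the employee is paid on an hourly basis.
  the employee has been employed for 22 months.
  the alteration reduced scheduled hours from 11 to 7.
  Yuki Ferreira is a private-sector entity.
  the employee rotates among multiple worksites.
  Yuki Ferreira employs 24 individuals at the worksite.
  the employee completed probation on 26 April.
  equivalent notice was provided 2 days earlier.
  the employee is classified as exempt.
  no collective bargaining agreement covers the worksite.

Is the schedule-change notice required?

(1) no recent notice — not satisfied.
(i) not (≥ 4 at site) — not met.
(ii) no CBA — satisfied.
(iii) not (fixed location) — satisfied.
(a) = F OR T OR T = true.
(i) tenure ≥ 24 mo. — not met.
(ii) < 10 days' notice — not met.
So (b) is not satisfied (F OR F).
(c) past probation — met.
So (2) is not satisfied (T AND F AND T).
(a) not (hourly-paid) — not satisfied.
(b) hours reduced — satisfied.
So (3) is not satisfied (F AND T).
So Overall is not satisfied (F OR F OR F).
Exception (non-exempt) — not satisfied.
Result: main false OR exception false → false.

No — not required.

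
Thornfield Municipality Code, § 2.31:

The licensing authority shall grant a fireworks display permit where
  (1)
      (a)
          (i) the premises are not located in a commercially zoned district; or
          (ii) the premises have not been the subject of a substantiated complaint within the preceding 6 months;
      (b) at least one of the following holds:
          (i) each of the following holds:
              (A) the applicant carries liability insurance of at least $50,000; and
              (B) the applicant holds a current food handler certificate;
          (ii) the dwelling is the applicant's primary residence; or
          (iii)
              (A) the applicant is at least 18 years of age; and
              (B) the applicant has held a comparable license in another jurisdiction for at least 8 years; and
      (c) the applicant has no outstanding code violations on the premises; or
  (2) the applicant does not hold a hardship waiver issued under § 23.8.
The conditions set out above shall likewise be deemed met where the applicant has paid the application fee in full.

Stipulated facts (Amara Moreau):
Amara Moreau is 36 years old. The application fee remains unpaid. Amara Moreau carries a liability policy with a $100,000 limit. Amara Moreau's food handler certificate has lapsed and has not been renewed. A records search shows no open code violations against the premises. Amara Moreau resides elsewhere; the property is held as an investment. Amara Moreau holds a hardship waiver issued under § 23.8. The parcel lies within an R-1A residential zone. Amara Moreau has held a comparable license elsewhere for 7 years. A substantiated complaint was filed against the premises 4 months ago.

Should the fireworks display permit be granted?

No — denied.

(i) not (commercially zoned) — satisfied.
(ii) no complaint in 6 mo. — not satisfied.
(a): T OR F → true.
(A) insurance ≥ $50,000 — holds.
(B) food handler cert. — fails.
(i) = T AND F = false.
(ii) primary residence — not met.
(A) age ≥ 18 — holds.
(B) prior license ≥ 8 yr — not met.
So (iii) is not satisfied (T AND F).
So (b) is not satisfied (F OR F OR F).
(c) no code violations — satisfied.
So (1) is not satisfied (T AND F AND T).
(2) not (hardship waiver) — not met.
So Overall is not satisfied (F OR F).
Exception (fee paid) — not satisfied.
Result: main false OR exception false → false.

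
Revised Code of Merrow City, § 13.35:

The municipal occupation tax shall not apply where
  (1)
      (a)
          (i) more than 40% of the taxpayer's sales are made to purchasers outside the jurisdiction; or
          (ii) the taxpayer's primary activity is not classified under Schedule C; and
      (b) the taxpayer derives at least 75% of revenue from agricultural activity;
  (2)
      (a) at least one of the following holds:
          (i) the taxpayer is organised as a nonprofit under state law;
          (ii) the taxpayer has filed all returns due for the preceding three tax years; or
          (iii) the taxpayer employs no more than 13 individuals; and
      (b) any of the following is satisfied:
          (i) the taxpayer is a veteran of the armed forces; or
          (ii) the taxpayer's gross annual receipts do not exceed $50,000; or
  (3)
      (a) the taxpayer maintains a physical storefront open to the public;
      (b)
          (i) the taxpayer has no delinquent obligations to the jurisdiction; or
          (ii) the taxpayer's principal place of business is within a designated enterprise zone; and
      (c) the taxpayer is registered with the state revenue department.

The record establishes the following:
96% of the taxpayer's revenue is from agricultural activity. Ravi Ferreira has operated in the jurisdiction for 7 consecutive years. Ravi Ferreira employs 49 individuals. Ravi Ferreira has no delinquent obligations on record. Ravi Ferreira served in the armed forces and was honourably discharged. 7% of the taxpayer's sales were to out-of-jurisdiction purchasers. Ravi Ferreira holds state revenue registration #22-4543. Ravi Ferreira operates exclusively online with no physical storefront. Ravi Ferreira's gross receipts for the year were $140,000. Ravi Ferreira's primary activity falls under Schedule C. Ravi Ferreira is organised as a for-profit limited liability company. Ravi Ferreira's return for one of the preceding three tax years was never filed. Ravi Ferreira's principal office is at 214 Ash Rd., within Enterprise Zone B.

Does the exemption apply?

(i) >40% out-of-jur. sales — not met.
(ii) not (Schedule C activity) — not satisfied.
(a) = F OR F = false.
(b) ≥75% agricultural — met.
So (1) is not satisfied (F AND T).
(i) nonprofit — fails.
(ii) returns current — fails.
(iii) ≤ 13 employees — not met.
(a): F OR F OR F → false.
(i) veteran — met.
(ii) receipts ≤ $50,000 — fails.
(b) = T OR F = true.
(2) = F AND T = false.
(a) has storefront — fails.
(i) no delinquency — met.
(ii) in enterprise zone — satisfied.
So (b) is satisfied (T OR T).
(c) state-registered — met.
So (3) is not satisfied (F AND T AND T).
Overall: F OR F OR F → false.

No — not exempt.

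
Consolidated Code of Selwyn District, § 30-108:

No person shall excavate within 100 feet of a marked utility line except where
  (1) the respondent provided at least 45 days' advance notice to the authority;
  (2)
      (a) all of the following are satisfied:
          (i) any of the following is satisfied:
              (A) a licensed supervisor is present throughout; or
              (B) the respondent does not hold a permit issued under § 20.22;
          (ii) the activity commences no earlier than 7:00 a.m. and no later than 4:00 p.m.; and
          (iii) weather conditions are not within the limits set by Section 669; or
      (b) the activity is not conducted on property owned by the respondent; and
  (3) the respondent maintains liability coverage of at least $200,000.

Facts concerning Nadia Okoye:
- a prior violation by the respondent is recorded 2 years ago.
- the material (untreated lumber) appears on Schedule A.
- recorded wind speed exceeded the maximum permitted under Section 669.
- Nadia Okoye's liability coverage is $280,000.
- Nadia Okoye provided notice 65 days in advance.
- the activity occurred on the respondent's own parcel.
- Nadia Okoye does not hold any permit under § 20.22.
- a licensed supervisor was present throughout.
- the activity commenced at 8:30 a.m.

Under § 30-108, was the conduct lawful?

(1) ≥45 days' notice — holds.
(A) supervisor present — holds.
(B) not (holds permit) — met.
(i) = T OR T = true.
(ii) start within hours — met.
(iii) not (weather ok) — satisfied.
(a): T AND T AND T → true.
(b) not (own property) — not satisfied.
So (2) is satisfied (T OR F).
(3) coverage ≥ $200,000 — holds.
Overall: T AND T AND T → true.

Yes — lawful.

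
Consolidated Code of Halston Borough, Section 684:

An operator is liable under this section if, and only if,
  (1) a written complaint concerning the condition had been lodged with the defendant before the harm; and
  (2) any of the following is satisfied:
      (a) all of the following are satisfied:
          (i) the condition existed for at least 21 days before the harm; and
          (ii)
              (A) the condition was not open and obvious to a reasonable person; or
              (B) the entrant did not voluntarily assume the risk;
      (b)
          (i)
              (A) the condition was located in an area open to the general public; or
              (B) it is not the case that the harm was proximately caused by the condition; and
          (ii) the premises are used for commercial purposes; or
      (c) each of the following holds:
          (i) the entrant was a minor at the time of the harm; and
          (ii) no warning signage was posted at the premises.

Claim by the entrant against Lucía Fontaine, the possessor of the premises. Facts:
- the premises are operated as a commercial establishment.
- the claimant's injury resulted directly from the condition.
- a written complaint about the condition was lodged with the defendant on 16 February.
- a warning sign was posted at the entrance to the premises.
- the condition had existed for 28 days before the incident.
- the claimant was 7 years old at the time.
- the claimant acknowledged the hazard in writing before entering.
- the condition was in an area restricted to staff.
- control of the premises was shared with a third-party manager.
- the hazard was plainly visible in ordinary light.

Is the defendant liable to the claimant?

(1) complaint lodged — met.
(i) condition ≥21 days old — met.
(A) not open/obvious — not met.
(B) no assumed risk — not met.
So (ii) is not satisfied (F OR F).
(a): T AND F → false.
(A) public area — not met.
(B) not (proximate cause) — not satisfied.
So (i) is not satisfied (F OR F).
(ii) commercial use — met.
(b) = F AND T = false.
(i) entrant a minor — holds.
(ii) no signage posted — not met.
(c) = T AND F = false.
(2) = F OR F OR F = false.
Overall: T AND F → false.

No — not liable.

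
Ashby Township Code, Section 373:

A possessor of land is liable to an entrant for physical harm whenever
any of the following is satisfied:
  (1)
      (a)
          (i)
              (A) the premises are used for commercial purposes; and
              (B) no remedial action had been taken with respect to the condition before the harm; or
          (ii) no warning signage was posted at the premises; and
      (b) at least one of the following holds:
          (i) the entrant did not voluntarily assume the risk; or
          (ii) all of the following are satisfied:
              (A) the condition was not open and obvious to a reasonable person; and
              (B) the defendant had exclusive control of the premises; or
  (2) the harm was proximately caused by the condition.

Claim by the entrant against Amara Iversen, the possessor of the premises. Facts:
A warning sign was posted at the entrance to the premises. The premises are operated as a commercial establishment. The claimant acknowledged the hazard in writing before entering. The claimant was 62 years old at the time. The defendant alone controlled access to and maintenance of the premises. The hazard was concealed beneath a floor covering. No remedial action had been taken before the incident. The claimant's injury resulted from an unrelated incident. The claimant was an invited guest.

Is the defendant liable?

Yes — liable.

(A) commercial use — met.
(B) no remedial action — met.
(i): T AND T → true.
(ii) no signage posted — not satisfied.
(a) = T OR F = true.
(i) no assumed risk — not satisfied.
(A) not open/obvious — satisfied.
(B) exclusive control — holds.
(ii): T AND T → true.
So (b) is satisfied (F OR T).
(1) = T AND T = true.
(2) proximate cause — not satisfied.
So Overall is satisfied (T OR F).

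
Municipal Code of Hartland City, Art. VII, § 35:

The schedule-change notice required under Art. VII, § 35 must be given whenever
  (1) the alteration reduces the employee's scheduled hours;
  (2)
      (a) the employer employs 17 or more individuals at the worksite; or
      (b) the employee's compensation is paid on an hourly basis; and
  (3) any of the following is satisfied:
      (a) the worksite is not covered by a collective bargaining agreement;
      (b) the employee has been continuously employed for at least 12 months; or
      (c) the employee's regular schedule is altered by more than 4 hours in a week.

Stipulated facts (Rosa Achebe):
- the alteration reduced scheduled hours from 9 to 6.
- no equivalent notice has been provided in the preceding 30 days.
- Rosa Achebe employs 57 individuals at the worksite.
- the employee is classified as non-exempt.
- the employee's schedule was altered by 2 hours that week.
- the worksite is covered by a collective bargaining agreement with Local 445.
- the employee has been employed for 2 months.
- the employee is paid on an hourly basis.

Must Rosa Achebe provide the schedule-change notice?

(1) hours reduced — holds.
(a) ≥ 17 at site — satisfied.
(b) hourly-paid — holds.
(2) = T OR T = true.
(a) no CBA — not satisfied.
(b) tenure ≥ 12 mo. — not met.
(c) schedule shift > 4h — not satisfied.
(3) = F OR F OR F = false.
So Overall is not satisfied (T AND T AND F).

No — not required.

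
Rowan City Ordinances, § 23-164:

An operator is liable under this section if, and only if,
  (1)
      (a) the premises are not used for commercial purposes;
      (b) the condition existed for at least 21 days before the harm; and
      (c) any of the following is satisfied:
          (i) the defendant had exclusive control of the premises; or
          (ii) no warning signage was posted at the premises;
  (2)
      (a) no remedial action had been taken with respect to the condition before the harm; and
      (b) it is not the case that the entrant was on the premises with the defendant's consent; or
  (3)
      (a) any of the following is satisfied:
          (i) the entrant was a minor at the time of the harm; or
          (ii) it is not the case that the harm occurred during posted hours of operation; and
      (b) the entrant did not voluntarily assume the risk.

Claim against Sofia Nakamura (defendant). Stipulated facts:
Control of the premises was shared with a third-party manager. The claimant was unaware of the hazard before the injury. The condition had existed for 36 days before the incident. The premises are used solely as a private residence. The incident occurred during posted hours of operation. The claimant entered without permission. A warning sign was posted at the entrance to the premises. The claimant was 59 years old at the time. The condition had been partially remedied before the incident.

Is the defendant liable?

No — not liable.

(a) not (commercial use) — met.
(b) condition ≥21 days old — met.
(i) exclusive control — fails.
(ii) no signage posted — not satisfied.
(c) = F OR F = false.
(1): T AND T AND F → false.
(a) no remedial action — not met.
(b) not (consent to enter) — satisfied.
(2): F AND T → false.
(i) entrant a minor — not satisfied.
(ii) not (during posted hours) — not satisfied.
(a) = F OR F = false.
(b) no assumed risk — met.
(3) = F AND T = false.
Overall: F OR F OR F → false.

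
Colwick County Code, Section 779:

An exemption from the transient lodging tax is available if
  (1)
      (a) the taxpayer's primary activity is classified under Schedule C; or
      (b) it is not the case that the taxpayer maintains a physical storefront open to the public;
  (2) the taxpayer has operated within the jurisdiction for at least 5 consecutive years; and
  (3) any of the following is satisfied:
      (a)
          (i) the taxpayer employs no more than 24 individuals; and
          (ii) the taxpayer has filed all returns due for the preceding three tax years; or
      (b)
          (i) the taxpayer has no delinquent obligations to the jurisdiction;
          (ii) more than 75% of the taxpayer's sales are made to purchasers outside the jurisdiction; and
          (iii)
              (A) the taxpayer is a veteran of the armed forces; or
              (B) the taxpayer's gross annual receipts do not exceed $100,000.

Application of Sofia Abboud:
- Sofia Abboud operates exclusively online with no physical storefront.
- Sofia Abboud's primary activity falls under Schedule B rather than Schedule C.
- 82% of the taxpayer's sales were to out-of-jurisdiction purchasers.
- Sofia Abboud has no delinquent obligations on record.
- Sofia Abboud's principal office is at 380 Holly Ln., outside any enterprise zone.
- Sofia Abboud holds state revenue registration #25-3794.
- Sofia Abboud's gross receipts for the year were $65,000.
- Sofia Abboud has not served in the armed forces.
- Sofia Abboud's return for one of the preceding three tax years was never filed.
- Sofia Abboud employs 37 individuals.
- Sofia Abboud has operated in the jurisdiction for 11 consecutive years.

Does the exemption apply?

Yes — exempt.

(a) Schedule C activity — fails.
(b) not (has storefront) — satisfied.
(1) = F OR T = true.
(2) ≥ 5 yrs in jurisdiction — met.
(i) ≤ 24 employees — not met.
(ii) returns current — not met.
So (a) is not satisfied (F AND F).
(i) no delinquency — met.
(ii) >75% out-of-jur. sales — satisfied.
(A) veteran — not satisfied.
(B) receipts ≤ $100,000 — holds.
(iii): F OR T → true.
So (b) is satisfied (T AND T AND T).
(3): F OR T → true.
So Overall is satisfied (T AND T AND T).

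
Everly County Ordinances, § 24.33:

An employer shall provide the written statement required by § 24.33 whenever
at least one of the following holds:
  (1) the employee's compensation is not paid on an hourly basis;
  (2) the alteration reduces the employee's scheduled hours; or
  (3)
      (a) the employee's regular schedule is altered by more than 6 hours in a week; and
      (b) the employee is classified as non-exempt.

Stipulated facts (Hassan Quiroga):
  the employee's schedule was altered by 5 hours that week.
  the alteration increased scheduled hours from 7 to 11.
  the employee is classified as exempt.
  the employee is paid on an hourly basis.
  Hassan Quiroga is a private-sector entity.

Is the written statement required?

(1) not (hourly-paid) — fails.
(2) hours reduced — not met.
(a) schedule shift > 6h — not met.
(b) non-exempt — not satisfied.
(3) = F AND F = false.
Overall: F OR F OR F → false.

No — not required.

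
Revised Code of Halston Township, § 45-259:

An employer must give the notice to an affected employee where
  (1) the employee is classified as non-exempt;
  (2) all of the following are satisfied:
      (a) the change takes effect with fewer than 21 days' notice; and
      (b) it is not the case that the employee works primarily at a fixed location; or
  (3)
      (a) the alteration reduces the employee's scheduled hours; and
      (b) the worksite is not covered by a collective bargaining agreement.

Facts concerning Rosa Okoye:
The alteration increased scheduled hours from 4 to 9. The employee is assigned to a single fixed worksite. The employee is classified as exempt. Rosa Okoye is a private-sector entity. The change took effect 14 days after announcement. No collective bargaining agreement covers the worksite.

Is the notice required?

No — not required.

(1) non-exempt — fails.
(a) < 21 days' notice — satisfied.
(b) not (fixed location) — not satisfied.
(2) = T AND F = false.
(a) hours reduced — not met.
(b) no CBA — holds.
(3): F AND T → false.
Overall: F OR F OR F → false.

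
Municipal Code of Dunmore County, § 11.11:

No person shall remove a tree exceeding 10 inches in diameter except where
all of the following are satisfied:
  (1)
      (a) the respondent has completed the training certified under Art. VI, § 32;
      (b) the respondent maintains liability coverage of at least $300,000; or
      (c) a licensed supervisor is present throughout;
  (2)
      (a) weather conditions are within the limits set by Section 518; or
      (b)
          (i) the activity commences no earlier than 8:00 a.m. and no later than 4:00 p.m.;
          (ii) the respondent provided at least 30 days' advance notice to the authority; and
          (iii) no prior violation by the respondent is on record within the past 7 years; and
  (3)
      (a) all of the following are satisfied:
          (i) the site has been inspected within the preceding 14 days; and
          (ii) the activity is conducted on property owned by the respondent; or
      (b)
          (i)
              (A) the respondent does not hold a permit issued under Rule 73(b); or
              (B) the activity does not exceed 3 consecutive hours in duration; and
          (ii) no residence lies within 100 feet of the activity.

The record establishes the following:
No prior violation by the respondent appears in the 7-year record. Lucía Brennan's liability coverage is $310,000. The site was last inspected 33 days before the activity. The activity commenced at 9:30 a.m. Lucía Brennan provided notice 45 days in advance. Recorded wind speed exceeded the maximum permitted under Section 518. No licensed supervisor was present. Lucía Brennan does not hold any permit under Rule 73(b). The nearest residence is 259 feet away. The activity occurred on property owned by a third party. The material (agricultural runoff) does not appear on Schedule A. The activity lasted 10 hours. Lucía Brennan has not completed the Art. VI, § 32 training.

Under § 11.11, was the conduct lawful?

(a) training certified — not satisfied.
(b) coverage ≥ $300,000 — satisfied.
(c) supervisor present — not satisfied.
So (1) is satisfied (F OR T OR F).
(a) weather ok — not met.
(i) start within hours — holds.
(ii) ≥30 days' notice — satisfied.
(iii) no prior violation — holds.
(b) = T AND T AND T = true.
So (2) is satisfied (F OR T).
(i) site inspected — not satisfied.
(ii) own property — not met.
(a): F AND F → false.
(A) not (holds permit) — met.
(B) ≤ 3 hrs duration — not satisfied.
(i): T OR F → true.
(ii) no residence in 100 ft — satisfied.
So (b) is satisfied (T AND T).
(3): F OR T → true.
Overall: T AND T AND T → true.

Yes — lawful.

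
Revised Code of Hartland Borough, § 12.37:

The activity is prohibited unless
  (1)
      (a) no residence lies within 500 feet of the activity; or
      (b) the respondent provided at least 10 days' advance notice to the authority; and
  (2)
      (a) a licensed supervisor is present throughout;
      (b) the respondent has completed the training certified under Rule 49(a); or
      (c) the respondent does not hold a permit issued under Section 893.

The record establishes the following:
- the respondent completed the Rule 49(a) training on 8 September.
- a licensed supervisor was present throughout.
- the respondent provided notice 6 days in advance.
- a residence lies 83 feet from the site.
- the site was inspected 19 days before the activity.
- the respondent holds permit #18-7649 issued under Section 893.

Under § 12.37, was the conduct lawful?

(a) no residence in 500 ft — not satisfied.
(b) ≥10 days' notice — not satisfied.
(1) = F OR F = false.
(a) supervisor present — met.
(b) training certified — holds.
(c) not (holds permit) — not satisfied.
(2): T OR T OR F → true.
Overall: F AND T → false.

No — unlawful.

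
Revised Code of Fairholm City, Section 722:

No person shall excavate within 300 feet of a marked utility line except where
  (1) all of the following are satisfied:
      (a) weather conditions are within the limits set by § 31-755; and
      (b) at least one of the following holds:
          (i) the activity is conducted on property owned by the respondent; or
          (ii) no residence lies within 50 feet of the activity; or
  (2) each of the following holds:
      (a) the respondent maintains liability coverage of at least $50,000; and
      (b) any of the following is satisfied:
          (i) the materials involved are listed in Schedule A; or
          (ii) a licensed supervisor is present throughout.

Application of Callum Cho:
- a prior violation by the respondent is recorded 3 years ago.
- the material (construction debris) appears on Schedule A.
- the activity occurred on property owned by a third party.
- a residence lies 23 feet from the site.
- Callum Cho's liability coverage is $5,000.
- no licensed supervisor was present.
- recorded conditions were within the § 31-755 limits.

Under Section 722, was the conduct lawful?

No — unlawful.

(a) weather ok — holds.
(i) own property — not met.
(ii) no residence in 50 ft — not satisfied.
(b): F OR F → false.
(1) = T AND F = false.
(a) coverage ≥ $50,000 — not met.
(i) Schedule A material — met.
(ii) supervisor present — fails.
So (b) is satisfied (T OR F).
So (2) is not satisfied (F AND T).
Overall: F OR F → false.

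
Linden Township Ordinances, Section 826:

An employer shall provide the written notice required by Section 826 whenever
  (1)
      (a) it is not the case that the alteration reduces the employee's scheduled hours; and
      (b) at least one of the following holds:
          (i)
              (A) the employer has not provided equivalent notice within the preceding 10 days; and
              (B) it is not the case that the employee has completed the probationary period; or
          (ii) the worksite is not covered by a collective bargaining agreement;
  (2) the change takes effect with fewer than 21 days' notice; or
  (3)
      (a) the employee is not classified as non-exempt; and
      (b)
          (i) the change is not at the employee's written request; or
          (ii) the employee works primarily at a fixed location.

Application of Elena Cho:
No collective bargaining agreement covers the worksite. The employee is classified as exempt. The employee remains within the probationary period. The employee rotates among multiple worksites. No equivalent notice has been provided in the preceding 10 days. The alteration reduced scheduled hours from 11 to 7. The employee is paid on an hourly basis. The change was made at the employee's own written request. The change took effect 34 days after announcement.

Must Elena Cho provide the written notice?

(a) not (hours reduced) — not met.
(A) no recent notice — holds.
(B) not (past probation) — satisfied.
So (i) is satisfied (T AND T).
(ii) no CBA — holds.
(b): T OR T → true.
(1): F AND T → false.
(2) < 21 days' notice — not satisfied.
(a) not (non-exempt) — satisfied.
(i) not employee-requested — fails.
(ii) fixed location — not met.
(b) = F OR F = false.
So (3) is not satisfied (T AND F).
Overall = F OR F OR F = false.

No — not required.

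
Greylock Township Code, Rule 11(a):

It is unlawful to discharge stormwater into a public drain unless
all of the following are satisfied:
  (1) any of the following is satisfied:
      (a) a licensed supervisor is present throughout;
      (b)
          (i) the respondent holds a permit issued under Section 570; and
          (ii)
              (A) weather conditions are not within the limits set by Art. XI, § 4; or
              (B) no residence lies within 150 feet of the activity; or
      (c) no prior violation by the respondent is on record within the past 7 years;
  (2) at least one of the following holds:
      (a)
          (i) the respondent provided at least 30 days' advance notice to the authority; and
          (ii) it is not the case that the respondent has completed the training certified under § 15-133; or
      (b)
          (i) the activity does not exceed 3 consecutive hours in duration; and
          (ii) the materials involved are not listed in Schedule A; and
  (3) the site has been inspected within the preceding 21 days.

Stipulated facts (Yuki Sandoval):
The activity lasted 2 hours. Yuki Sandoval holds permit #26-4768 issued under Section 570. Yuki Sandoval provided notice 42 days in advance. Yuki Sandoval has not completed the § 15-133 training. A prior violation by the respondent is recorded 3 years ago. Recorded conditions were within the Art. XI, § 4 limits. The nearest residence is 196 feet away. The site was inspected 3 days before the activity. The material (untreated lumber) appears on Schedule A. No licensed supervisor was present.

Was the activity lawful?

Yes — lawful.

(a) supervisor present — not satisfied.
(i) holds permit — met.
(A) not (weather ok) — fails.
(B) no residence in 150 ft — met.
(ii): F OR T → true.
(b): T AND T → true.
(c) no prior violation — not satisfied.
(1): F OR T OR F → true.
(i) ≥30 days' notice — holds.
(ii) not (training certified) — holds.
(a) = T AND T = true.
(i) ≤ 3 hrs duration — holds.
(ii) not (Schedule A material) — not met.
(b): T AND F → false.
So (2) is satisfied (T OR F).
(3) site inspected — satisfied.
Overall = T AND T AND T = true.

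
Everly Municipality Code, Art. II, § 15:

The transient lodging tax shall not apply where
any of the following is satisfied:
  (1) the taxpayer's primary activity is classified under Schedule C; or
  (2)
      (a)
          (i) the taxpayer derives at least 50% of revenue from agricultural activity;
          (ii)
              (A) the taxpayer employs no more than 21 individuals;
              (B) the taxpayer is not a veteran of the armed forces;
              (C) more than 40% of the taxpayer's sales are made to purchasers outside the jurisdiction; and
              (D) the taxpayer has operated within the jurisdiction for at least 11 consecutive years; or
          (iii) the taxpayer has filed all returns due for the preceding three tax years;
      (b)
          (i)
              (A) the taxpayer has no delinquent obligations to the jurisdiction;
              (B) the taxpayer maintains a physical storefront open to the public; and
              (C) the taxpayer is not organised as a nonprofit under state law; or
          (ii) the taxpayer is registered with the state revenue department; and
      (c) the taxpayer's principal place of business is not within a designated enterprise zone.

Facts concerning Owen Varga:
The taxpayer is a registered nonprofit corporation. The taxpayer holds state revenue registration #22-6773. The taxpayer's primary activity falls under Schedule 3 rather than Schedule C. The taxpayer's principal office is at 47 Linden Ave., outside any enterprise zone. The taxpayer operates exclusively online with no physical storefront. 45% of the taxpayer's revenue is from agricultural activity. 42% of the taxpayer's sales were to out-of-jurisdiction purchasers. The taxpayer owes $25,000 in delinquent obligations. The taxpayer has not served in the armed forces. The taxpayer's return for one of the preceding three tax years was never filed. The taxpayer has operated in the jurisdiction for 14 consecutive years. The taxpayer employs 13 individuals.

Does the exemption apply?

(1) Schedule C activity — not satisfied.
(i) ≥50% agricultural — fails.
(A) ≤ 21 employees — satisfied.
(B) not (veteran) — holds.
(C) >40% out-of-jur. sales — satisfied.
(D) ≥ 11 yrs in jurisdiction — met.
So (ii) is satisfied (T AND T AND T AND T).
(iii) returns current — not satisfied.
(a) = F OR T OR F = true.
(A) no delinquency — not met.
(B) has storefront — not met.
(C) not (nonprofit) — not met.
(i): F AND F AND F → false.
(ii) state-registered — met.
(b) = F OR T = true.
(c) not (in enterprise zone) — met.
(2) = T AND T AND T = true.
Overall: F OR T → true.

Yes — exempt.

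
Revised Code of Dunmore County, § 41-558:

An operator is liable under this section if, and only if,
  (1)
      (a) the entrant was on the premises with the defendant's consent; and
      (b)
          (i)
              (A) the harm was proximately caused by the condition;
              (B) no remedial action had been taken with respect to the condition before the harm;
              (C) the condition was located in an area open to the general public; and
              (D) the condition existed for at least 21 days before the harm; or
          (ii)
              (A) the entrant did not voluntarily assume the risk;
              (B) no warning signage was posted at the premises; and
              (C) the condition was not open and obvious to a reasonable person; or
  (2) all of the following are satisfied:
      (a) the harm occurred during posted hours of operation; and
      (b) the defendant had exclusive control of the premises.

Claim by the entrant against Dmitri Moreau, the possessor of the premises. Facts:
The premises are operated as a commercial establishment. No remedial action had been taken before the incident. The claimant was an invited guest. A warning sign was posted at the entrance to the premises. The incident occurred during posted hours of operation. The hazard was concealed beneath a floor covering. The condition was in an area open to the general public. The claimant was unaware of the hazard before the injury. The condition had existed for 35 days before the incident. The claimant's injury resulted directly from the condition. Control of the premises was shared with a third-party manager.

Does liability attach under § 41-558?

(a) consent to enter — holds.
(A) proximate cause — satisfied.
(B) no remedial action — met.
(C) public area — met.
(D) condition ≥21 days old — holds.
(i) = T AND T AND T AND T = true.
(A) no assumed risk — met.
(B) no signage posted — fails.
(C) not open/obvious — satisfied.
(ii) = T AND F AND T = false.
(b) = T OR F = true.
So (1) is satisfied (T AND T).
(a) during posted hours — satisfied.
(b) exclusive control — not met.
So (2) is not satisfied (T AND F).
Overall = T OR F = true.

Yes — liable.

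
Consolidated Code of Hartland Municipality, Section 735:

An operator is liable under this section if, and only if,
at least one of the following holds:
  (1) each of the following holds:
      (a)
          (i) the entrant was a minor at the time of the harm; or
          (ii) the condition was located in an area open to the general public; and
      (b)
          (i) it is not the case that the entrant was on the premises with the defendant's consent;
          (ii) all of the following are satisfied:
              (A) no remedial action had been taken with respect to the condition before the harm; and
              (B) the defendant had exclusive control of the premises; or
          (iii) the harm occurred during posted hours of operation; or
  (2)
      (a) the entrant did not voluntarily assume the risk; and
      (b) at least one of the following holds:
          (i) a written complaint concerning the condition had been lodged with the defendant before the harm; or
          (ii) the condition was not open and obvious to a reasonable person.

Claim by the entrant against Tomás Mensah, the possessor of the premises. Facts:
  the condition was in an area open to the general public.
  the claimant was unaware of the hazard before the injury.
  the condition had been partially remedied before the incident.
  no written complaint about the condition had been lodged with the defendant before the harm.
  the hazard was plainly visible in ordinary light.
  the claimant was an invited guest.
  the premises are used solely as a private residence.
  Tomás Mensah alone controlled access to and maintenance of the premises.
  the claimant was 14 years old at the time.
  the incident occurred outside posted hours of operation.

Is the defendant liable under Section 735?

No — not liable.

(i) entrant a minor — met.
(ii) public area — met.
So (a) is satisfied (T OR T).
(i) not (consent to enter) — fails.
(A) no remedial action — fails.
(B) exclusive control — met.
(ii) = F AND T = false.
(iii) during posted hours — fails.
(b) = F OR F OR F = false.
(1) = T AND F = false.
(a) no assumed risk — satisfied.
(i) complaint lodged — not met.
(ii) not open/obvious — not met.
So (b) is not satisfied (F OR F).
(2): T AND F → false.
So Overall is not satisfied (F OR F).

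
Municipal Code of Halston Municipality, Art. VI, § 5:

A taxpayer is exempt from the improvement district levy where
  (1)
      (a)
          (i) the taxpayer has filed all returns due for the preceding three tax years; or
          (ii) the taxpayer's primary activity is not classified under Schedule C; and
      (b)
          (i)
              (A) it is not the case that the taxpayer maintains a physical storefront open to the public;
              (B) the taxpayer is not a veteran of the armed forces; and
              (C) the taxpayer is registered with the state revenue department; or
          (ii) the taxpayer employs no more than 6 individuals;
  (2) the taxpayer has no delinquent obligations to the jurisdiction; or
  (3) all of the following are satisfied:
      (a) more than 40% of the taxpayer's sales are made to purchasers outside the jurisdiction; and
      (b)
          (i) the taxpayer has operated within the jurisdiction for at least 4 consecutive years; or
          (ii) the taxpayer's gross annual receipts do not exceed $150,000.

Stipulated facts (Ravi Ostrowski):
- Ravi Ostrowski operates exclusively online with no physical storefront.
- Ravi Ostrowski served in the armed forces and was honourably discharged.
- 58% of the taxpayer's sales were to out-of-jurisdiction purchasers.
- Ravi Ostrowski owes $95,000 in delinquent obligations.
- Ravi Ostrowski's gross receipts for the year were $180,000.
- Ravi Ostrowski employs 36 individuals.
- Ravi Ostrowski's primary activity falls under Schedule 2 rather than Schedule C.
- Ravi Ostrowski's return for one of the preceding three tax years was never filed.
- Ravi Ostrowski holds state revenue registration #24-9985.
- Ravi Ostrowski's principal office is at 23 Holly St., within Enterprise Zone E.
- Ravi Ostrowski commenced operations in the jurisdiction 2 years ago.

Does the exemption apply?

(i) returns current — not satisfied.
(ii) not (Schedule C activity) — met.
So (a) is satisfied (F OR T).
(A) not (has storefront) — satisfied.
(B) not (veteran) — not satisfied.
(C) state-registered — met.
So (i) is not satisfied (T AND F AND T).
(ii) ≤ 6 employees — fails.
(b): F OR F → false.
(1) = T AND F = false.
(2) no delinquency — not satisfied.
(a) >40% out-of-jur. sales — holds.
(i) ≥ 4 yrs in jurisdiction — fails.
(ii) receipts ≤ $150,000 — fails.
(b) = F OR F = false.
(3): T AND F → false.
Overall = F OR F OR F = false.

No — not exempt.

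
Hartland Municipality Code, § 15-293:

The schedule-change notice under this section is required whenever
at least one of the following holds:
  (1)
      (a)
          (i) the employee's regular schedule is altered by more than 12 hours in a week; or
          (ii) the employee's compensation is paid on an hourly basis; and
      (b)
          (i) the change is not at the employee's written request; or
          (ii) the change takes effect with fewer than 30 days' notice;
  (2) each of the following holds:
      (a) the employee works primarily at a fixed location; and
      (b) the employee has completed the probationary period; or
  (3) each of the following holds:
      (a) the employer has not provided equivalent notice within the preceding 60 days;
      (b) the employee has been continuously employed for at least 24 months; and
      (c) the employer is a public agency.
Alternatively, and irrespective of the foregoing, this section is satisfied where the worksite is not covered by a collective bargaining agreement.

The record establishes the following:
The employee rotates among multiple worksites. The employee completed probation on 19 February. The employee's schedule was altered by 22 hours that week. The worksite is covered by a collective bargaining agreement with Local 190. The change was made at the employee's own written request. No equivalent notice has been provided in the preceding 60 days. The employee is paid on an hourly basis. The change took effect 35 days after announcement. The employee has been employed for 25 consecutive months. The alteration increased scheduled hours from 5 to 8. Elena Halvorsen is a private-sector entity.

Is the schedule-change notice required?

(i) schedule shift > 12h — satisfied.
(ii) hourly-paid — satisfied.
So (a) is satisfied (T OR T).
(i) not employee-requested — not satisfied.
(ii) < 30 days' notice — fails.
(b) = F OR F = false.
(1) = T AND F = false.
(a) fixed location — fails.
(b) past probation — met.
(2) = F AND T = false.
(a) no recent notice — satisfied.
(b) tenure ≥ 24 mo. — met.
(c) public agency — not satisfied.
(3): T AND T AND F → false.
So Overall is not satisfied (F OR F OR F).
Exception (no CBA) — not satisfied.
Result: main false OR exception false → false.

No — not required.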